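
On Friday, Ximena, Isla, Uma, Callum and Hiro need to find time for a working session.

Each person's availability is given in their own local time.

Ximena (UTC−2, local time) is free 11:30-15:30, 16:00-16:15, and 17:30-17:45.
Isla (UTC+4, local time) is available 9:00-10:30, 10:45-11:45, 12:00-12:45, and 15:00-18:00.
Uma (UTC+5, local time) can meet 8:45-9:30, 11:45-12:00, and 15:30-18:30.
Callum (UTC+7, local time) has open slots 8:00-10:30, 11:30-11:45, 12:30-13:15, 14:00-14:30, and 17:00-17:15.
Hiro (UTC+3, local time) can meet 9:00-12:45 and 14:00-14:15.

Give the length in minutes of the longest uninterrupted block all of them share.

0 minutes

Ximena → UTC: 13:30–17:30, 18:00–18:15, 19:30–19:45.
Isla → UTC: 05:00–06:30, 06:45–07:45, 08:00–08:45, 11:00–14:00.
Uma → UTC: 03:45–04:30, 06:45–07:00, 10:30–13:30.
Callum → UTC: 01:00–03:30, 04:30–04:45, 05:30–06:15, 07:00–07:30, 10:00–10:15.
Hiro → UTC: 06:00–09:45, 11:00–11:15.
Ximena ∩ Isla: 13:30–14:00.
Ximena ∩ Isla ∩ Uma: (none).
Ximena ∩ Isla ∩ Uma ∩ Callum: (none).
Ximena ∩ Isla ∩ Uma ∩ Callum ∩ Hiro: (none).
No common window.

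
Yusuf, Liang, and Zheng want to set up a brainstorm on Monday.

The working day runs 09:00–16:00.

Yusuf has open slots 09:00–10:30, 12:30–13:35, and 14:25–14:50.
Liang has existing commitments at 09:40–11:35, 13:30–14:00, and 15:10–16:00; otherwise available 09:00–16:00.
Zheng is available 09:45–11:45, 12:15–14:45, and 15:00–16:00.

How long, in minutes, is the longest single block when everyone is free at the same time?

Liang free within 09:00–16:00: 09:00–09:40, 11:35–13:30, 14:00–15:10.
Yusuf ∩ Liang: 09:00–09:40, 12:30–13:30, 14:25–14:50.
Yusuf ∩ Liang ∩ Zheng: 12:30–13:30, 14:25–14:45.
Common window lengths: 60, 20 min; longest is 60.

60 minutes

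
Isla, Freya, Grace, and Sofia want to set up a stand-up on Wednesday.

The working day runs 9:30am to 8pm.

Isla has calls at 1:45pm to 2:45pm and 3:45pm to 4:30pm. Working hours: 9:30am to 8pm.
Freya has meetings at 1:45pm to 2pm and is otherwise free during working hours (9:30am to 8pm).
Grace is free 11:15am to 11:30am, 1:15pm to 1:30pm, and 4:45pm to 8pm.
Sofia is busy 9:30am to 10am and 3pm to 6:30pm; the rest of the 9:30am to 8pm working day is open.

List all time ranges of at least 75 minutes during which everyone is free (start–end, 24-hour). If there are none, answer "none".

Isla free within 09:30–20:00: 09:30–13:45, 14:45–15:45, 16:30–20:00.
Freya free within 09:30–20:00: 09:30–13:45, 14:00–20:00.
Sofia free within 09:30–20:00: 10:00–15:00, 18:30–20:00.
Isla ∩ Freya: 09:30–13:45, 14:45–15:45, 16:30–20:00.
Isla ∩ Freya ∩ Grace: 11:15–11:30, 13:15–13:30, 16:45–20:00.
Isla ∩ Freya ∩ Grace ∩ Sofia: 11:15–11:30, 13:15–13:30, 18:30–20:00.
Windows ≥ 75 min: 18:30–20:00.

18:30–20:00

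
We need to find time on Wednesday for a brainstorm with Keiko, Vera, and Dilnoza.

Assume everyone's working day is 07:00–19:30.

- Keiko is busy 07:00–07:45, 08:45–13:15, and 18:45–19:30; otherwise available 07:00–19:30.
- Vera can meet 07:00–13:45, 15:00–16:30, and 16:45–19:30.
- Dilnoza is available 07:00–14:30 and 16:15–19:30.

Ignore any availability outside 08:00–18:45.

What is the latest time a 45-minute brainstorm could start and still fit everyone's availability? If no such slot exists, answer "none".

18:00

Keiko free within 07:00–19:30: 07:45–08:45, 13:15–18:45.
Keiko ∩ Vera: 07:45–08:45, 13:15–13:45, 15:00–16:30, 16:45–18:45.
Keiko ∩ Vera ∩ Dilnoza: 07:45–08:45, 13:15–13:45, 16:15–16:30, 16:45–18:45.
Restricted to 08:00–18:45: 08:00–08:45, 13:15–13:45, 16:15–16:30, 16:45–18:45.
Windows ≥ 45 min: 08:00–08:45, 16:45–18:45.
Latest start in the last window 16:45–18:45 is 18:45 − 45 min = 18:00.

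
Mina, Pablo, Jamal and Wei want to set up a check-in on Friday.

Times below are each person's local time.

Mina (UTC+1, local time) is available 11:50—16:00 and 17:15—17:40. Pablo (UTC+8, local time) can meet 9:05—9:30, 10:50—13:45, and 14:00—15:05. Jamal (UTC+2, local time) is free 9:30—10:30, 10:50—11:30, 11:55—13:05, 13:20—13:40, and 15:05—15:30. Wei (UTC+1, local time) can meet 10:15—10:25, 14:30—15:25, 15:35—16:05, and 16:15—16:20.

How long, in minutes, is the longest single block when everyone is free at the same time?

Mina → UTC: 10:50–15:00, 16:15–16:40.
Pablo → UTC: 01:05–01:30, 02:50–05:45, 06:00–07:05.
Jamal → UTC: 07:30–08:30, 08:50–09:30, 09:55–11:05, 11:20–11:40, 13:05–13:30.
Wei → UTC: 09:15–09:25, 13:30–14:25, 14:35–15:05, 15:15–15:20.
Mina ∩ Pablo: (none).
Mina ∩ Pablo ∩ Jamal: (none).
Mina ∩ Pablo ∩ Jamal ∩ Wei: (none).
No common window.

0 minutes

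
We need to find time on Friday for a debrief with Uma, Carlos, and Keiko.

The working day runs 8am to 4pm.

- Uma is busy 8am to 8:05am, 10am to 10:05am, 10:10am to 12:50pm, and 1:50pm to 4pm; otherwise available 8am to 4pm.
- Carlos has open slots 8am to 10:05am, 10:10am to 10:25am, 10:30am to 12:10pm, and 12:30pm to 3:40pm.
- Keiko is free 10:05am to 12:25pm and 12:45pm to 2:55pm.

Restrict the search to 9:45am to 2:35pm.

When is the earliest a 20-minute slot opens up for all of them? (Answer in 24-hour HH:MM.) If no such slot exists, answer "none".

Uma free within 08:00–16:00: 08:05–10:00, 10:05–10:10, 12:50–13:50.
Uma ∩ Carlos: 08:05–10:00, 12:50–13:50.
Uma ∩ Carlos ∩ Keiko: 12:50–13:50.
Restricted to 09:45–14:35: 12:50–13:50.
Windows ≥ 20 min: 12:50–13:50.
Earliest such window starts at 12:50.

12:50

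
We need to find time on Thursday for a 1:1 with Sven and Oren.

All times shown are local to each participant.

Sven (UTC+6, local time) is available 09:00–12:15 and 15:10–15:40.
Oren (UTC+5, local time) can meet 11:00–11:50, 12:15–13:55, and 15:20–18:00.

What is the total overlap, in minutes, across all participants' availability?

Sven → UTC: 03:00–06:15, 09:10–09:40.
Oren → UTC: 06:00–06:50, 07:15–08:55, 10:20–13:00.
Sven ∩ Oren: 06:00–06:15.
Total common minutes: 15.

15 minutes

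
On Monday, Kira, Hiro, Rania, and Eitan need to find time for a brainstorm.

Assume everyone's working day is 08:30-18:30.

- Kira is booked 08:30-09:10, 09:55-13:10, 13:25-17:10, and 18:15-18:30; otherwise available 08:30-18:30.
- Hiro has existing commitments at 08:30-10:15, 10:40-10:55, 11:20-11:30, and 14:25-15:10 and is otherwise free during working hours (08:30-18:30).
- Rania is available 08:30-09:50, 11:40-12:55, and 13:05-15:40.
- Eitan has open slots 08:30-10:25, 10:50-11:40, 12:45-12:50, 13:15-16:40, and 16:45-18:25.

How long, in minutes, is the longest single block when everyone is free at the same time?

Kira free within 08:30–18:30: 09:10–09:55, 13:10–13:25, 17:10–18:15.
Hiro free within 08:30–18:30: 10:15–10:40, 10:55–11:20, 11:30–14:25, 15:10–18:30.
Kira ∩ Hiro: 13:10–13:25, 17:10–18:15.
Kira ∩ Hiro ∩ Rania: 13:10–13:25.
Kira ∩ Hiro ∩ Rania ∩ Eitan: 13:15–13:25.
Single common window of 10 minutes.

10 minutes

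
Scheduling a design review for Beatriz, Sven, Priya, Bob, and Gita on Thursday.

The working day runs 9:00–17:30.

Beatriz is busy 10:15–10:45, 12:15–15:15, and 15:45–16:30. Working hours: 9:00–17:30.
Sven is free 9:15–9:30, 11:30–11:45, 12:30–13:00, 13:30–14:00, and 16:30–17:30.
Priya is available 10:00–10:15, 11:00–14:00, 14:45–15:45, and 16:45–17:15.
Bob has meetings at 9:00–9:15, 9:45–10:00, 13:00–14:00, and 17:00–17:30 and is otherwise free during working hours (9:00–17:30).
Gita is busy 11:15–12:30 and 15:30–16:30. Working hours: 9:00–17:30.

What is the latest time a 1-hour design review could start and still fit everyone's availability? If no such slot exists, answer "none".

none

Beatriz free within 09:00–17:30: 09:00–10:15, 10:45–12:15, 15:15–15:45, 16:30–17:30.
Bob free within 09:00–17:30: 09:15–09:45, 10:00–13:00, 14:00–17:00.
Gita free within 09:00–17:30: 09:00–11:15, 12:30–15:30, 16:30–17:30.
Beatriz ∩ Sven: 09:15–09:30, 11:30–11:45, 16:30–17:30.
Beatriz ∩ Sven ∩ Priya: 11:30–11:45, 16:45–17:15.
Beatriz ∩ Sven ∩ Priya ∩ Bob: 11:30–11:45, 16:45–17:00.
Beatriz ∩ Sven ∩ Priya ∩ Bob ∩ Gita: 16:45–17:00.
Windows ≥ 60 min: (none).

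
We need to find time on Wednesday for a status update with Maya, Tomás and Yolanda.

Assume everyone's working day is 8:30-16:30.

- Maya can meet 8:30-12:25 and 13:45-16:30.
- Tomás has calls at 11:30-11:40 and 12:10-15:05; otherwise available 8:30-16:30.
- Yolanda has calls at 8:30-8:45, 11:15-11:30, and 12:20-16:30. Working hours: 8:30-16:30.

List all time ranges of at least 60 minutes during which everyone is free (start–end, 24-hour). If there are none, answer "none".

Tomás free within 08:30–16:30: 08:30–11:30, 11:40–12:10, 15:05–16:30.
Yolanda free within 08:30–16:30: 08:45–11:15, 11:30–12:20.
Maya ∩ Tomás: 08:30–11:30, 11:40–12:10, 15:05–16:30.
Maya ∩ Tomás ∩ Yolanda: 08:45–11:15, 11:40–12:10.
Windows ≥ 60 min: 08:45–11:15.

08:45–11:15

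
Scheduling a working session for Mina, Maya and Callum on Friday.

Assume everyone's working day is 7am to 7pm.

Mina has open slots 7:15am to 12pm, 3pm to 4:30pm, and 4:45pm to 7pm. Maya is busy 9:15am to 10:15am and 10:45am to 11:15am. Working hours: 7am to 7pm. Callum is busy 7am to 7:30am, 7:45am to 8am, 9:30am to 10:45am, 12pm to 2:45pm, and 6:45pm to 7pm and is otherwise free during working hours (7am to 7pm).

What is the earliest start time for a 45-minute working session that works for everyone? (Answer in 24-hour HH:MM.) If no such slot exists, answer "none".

08:00

Maya free within 07:00–19:00: 07:00–09:15, 10:15–10:45, 11:15–19:00.
Callum free within 07:00–19:00: 07:30–07:45, 08:00–09:30, 10:45–12:00, 14:45–18:45.
Mina ∩ Maya: 07:15–09:15, 10:15–10:45, 11:15–12:00, 15:00–16:30, 16:45–19:00.
Mina ∩ Maya ∩ Callum: 07:30–07:45, 08:00–09:15, 11:15–12:00, 15:00–16:30, 16:45–18:45.
Windows ≥ 45 min: 08:00–09:15, 11:15–12:00, 15:00–16:30, 16:45–18:45.
Earliest such window starts at 08:00.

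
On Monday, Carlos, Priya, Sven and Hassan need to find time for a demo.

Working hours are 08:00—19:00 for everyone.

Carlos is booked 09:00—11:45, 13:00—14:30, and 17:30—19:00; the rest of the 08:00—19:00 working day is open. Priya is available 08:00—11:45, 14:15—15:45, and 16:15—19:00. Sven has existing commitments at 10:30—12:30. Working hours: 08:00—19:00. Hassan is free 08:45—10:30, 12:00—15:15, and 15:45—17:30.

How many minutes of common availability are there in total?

Carlos free within 08:00–19:00: 08:00–09:00, 11:45–13:00, 14:30–17:30.
Sven free within 08:00–19:00: 08:00–10:30, 12:30–19:00.
Carlos ∩ Priya: 08:00–09:00, 14:30–15:45, 16:15–17:30.
Carlos ∩ Priya ∩ Sven: 08:00–09:00, 14:30–15:45, 16:15–17:30.
Carlos ∩ Priya ∩ Sven ∩ Hassan: 08:45–09:00, 14:30–15:15, 16:15–17:30.
Total common minutes: 15 + 45 + 75 = 135.

135 minutes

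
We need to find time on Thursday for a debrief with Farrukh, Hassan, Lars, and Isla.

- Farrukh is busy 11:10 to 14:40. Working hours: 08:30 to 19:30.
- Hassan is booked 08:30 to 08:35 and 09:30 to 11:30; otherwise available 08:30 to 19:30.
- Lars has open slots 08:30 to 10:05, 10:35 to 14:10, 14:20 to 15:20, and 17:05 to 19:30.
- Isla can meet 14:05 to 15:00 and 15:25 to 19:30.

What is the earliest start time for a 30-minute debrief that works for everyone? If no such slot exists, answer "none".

Farrukh free within 08:30–19:30: 08:30–11:10, 14:40–19:30.
Hassan free within 08:30–19:30: 08:35–09:30, 11:30–19:30.
Farrukh ∩ Hassan: 08:35–09:30, 14:40–19:30.
Farrukh ∩ Hassan ∩ Lars: 08:35–09:30, 14:40–15:20, 17:05–19:30.
Farrukh ∩ Hassan ∩ Lars ∩ Isla: 14:40–15:00, 17:05–19:30.
Windows ≥ 30 min: 17:05–19:30.
Earliest such window starts at 17:05.

17:05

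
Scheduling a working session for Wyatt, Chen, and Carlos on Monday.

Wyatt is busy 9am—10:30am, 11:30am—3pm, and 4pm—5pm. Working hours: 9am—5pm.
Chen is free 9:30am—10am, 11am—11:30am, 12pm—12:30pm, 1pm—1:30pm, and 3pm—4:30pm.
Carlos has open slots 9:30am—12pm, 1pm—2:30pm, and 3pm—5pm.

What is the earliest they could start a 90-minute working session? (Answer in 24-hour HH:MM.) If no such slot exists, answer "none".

none

Wyatt free within 09:00–17:00: 10:30–11:30, 15:00–16:00.
Wyatt ∩ Chen: 11:00–11:30, 15:00–16:00.
Wyatt ∩ Chen ∩ Carlos: 11:00–11:30, 15:00–16:00.
Windows ≥ 90 min: (none).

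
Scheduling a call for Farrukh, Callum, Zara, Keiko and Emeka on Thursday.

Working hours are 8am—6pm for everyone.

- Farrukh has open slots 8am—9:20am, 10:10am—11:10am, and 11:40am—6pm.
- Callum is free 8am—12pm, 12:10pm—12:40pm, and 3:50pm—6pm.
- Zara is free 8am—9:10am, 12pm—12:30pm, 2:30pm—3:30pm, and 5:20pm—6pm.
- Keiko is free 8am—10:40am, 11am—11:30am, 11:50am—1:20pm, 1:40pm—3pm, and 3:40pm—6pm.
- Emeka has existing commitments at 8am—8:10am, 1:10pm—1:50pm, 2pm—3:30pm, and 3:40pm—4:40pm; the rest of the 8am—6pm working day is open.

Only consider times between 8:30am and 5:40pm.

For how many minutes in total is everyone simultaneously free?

Emeka free within 08:00–18:00: 08:10–13:10, 13:50–14:00, 15:30–15:40, 16:40–18:00.
Farrukh ∩ Callum: 08:00–09:20, 10:10–11:10, 11:40–12:00, 12:10–12:40, 15:50–18:00.
Farrukh ∩ Callum ∩ Zara: 08:00–09:10, 12:10–12:30, 17:20–18:00.
Farrukh ∩ Callum ∩ Zara ∩ Keiko: 08:00–09:10, 12:10–12:30, 17:20–18:00.
Farrukh ∩ Callum ∩ Zara ∩ Keiko ∩ Emeka: 08:10–09:10, 12:10–12:30, 17:20–18:00.
Restricted to 08:30–17:40: 08:30–09:10, 12:10–12:30, 17:20–17:40.
Total common minutes: 40 + 20 + 20 = 80.

80 minutes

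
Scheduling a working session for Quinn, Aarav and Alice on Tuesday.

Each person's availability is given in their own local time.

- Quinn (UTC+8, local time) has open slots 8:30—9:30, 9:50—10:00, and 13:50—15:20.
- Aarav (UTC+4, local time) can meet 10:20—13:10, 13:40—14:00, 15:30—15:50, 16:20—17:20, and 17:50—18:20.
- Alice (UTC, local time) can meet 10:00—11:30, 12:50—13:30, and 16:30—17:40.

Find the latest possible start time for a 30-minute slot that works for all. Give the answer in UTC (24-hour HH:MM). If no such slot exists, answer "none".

Quinn → UTC: 00:30–01:30, 01:50–02:00, 05:50–07:20.
Aarav → UTC: 06:20–09:10, 09:40–10:00, 11:30–11:50, 12:20–13:20, 13:50–14:20.
Alice → UTC: 10:00–11:30, 12:50–13:30, 16:30–17:40.
Quinn ∩ Aarav: 06:20–07:20.
Quinn ∩ Aarav ∩ Alice: (none).
Windows ≥ 30 min: (none).

none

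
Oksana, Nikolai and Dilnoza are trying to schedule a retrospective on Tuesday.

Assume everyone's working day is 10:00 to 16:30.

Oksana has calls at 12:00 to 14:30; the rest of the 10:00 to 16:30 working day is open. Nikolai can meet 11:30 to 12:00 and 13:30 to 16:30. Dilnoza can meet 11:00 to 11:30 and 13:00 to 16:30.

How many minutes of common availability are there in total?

Oksana free within 10:00–16:30: 10:00–12:00, 14:30–16:30.
Oksana ∩ Nikolai: 11:30–12:00, 14:30–16:30.
Oksana ∩ Nikolai ∩ Dilnoza: 14:30–16:30.
Total common minutes: 120.

120 minutes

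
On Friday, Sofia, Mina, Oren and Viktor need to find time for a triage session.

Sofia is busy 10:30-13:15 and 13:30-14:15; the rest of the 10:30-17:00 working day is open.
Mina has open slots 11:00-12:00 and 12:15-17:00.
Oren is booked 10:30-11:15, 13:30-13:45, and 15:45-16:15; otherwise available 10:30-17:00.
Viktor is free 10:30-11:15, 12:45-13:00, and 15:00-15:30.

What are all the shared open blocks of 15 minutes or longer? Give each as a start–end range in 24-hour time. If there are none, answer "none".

15:00–15:30

Sofia free within 10:30–17:00: 13:15–13:30, 14:15–17:00.
Oren free within 10:30–17:00: 11:15–13:30, 13:45–15:45, 16:15–17:00.
Sofia ∩ Mina: 13:15–13:30, 14:15–17:00.
Sofia ∩ Mina ∩ Oren: 13:15–13:30, 14:15–15:45, 16:15–17:00.
Sofia ∩ Mina ∩ Oren ∩ Viktor: 15:00–15:30.
Windows ≥ 15 min: 15:00–15:30.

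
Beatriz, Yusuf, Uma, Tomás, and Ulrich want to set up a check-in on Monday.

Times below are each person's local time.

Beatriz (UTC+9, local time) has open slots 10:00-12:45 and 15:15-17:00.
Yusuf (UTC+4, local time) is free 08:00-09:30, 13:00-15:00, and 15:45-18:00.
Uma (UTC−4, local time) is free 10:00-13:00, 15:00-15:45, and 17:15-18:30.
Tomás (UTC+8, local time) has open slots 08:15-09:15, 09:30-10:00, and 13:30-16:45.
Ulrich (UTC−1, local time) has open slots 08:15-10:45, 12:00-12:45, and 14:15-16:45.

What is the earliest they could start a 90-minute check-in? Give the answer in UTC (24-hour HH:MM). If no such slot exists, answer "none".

none

Beatriz → UTC: 01:00–03:45, 06:15–08:00.
Yusuf → UTC: 04:00–05:30, 09:00–11:00, 11:45–14:00.
Uma → UTC: 14:00–17:00, 19:00–19:45, 21:15–22:30.
Tomás → UTC: 00:15–01:15, 01:30–02:00, 05:30–08:45.
Ulrich → UTC: 09:15–11:45, 13:00–13:45, 15:15–17:45.
Beatriz ∩ Yusuf: (none).
Beatriz ∩ Yusuf ∩ Uma: (none).
Beatriz ∩ Yusuf ∩ Uma ∩ Tomás: (none).
Beatriz ∩ Yusuf ∩ Uma ∩ Tomás ∩ Ulrich: (none).
Windows ≥ 90 min: (none).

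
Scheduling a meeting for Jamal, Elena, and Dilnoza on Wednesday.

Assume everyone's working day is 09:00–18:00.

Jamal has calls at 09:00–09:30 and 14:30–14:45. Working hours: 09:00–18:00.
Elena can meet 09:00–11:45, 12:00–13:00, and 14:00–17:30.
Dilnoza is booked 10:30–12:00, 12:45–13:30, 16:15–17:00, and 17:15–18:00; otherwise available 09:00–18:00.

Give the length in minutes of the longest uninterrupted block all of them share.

Jamal free within 09:00–18:00: 09:30–14:30, 14:45–18:00.
Dilnoza free within 09:00–18:00: 09:00–10:30, 12:00–12:45, 13:30–16:15, 17:00–17:15.
Jamal ∩ Elena: 09:30–11:45, 12:00–13:00, 14:00–14:30, 14:45–17:30.
Jamal ∩ Elena ∩ Dilnoza: 09:30–10:30, 12:00–12:45, 14:00–14:30, 14:45–16:15, 17:00–17:15.
Common window lengths: 60, 45, 30, 90, 15 min; longest is 90.

90 minutes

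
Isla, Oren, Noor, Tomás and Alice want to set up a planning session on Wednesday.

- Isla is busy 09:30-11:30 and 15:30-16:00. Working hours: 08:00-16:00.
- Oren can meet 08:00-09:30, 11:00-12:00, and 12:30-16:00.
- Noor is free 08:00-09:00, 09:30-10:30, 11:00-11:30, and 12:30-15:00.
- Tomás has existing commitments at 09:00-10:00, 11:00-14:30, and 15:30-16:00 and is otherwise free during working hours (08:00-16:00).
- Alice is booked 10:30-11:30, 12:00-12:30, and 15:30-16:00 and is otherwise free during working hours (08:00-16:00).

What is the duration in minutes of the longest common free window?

Isla free within 08:00–16:00: 08:00–09:30, 11:30–15:30.
Tomás free within 08:00–16:00: 08:00–09:00, 10:00–11:00, 14:30–15:30.
Alice free within 08:00–16:00: 08:00–10:30, 11:30–12:00, 12:30–15:30.
Isla ∩ Oren: 08:00–09:30, 11:30–12:00, 12:30–15:30.
Isla ∩ Oren ∩ Noor: 08:00–09:00, 12:30–15:00.
Isla ∩ Oren ∩ Noor ∩ Tomás: 08:00–09:00, 14:30–15:00.
Isla ∩ Oren ∩ Noor ∩ Tomás ∩ Alice: 08:00–09:00, 14:30–15:00.
Common window lengths: 60, 30 min; longest is 60.

60 minutes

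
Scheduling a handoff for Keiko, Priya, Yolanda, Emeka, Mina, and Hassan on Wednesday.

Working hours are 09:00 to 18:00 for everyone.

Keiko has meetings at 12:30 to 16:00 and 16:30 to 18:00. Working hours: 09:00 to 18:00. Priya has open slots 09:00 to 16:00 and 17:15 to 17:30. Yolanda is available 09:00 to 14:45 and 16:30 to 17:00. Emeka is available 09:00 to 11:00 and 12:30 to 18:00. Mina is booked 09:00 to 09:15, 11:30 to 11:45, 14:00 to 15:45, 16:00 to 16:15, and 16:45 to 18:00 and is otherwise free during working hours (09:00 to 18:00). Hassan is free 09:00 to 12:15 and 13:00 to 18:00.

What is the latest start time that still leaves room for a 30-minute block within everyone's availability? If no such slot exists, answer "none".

Keiko free within 09:00–18:00: 09:00–12:30, 16:00–16:30.
Mina free within 09:00–18:00: 09:15–11:30, 11:45–14:00, 15:45–16:00, 16:15–16:45.
Keiko ∩ Priya: 09:00–12:30.
Keiko ∩ Priya ∩ Yolanda: 09:00–12:30.
Keiko ∩ Priya ∩ Yolanda ∩ Emeka: 09:00–11:00.
Keiko ∩ Priya ∩ Yolanda ∩ Emeka ∩ Mina: 09:15–11:00.
Keiko ∩ Priya ∩ Yolanda ∩ Emeka ∩ Mina ∩ Hassan: 09:15–11:00.
Windows ≥ 30 min: 09:15–11:00.
Latest start in the last window 09:15–11:00 is 11:00 − 30 min = 10:30.

10:30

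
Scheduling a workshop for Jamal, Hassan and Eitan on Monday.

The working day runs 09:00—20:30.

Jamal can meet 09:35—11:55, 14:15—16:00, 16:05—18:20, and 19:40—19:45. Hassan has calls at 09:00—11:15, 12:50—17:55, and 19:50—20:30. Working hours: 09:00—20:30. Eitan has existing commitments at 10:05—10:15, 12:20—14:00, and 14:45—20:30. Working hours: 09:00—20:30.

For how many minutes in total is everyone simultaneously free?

40 minutes

Hassan free within 09:00–20:30: 11:15–12:50, 17:55–19:50.
Eitan free within 09:00–20:30: 09:00–10:05, 10:15–12:20, 14:00–14:45.
Jamal ∩ Hassan: 11:15–11:55, 17:55–18:20, 19:40–19:45.
Jamal ∩ Hassan ∩ Eitan: 11:15–11:55.
Total common minutes: 40.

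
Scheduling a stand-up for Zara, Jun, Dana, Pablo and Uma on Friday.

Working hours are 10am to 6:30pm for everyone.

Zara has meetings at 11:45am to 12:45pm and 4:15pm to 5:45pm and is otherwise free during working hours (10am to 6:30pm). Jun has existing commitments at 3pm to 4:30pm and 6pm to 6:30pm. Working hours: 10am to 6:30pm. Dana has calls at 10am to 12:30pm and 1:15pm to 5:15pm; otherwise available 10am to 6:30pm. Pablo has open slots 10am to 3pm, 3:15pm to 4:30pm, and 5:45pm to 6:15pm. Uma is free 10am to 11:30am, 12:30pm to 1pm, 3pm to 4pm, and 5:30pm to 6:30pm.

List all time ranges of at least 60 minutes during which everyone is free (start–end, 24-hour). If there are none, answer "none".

Zara free within 10:00–18:30: 10:00–11:45, 12:45–16:15, 17:45–18:30.
Jun free within 10:00–18:30: 10:00–15:00, 16:30–18:00.
Dana free within 10:00–18:30: 12:30–13:15, 17:15–18:30.
Zara ∩ Jun: 10:00–11:45, 12:45–15:00, 17:45–18:00.
Zara ∩ Jun ∩ Dana: 12:45–13:15, 17:45–18:00.
Zara ∩ Jun ∩ Dana ∩ Pablo: 12:45–13:15, 17:45–18:00.
Zara ∩ Jun ∩ Dana ∩ Pablo ∩ Uma: 12:45–13:00, 17:45–18:00.
Windows ≥ 60 min: (none).

none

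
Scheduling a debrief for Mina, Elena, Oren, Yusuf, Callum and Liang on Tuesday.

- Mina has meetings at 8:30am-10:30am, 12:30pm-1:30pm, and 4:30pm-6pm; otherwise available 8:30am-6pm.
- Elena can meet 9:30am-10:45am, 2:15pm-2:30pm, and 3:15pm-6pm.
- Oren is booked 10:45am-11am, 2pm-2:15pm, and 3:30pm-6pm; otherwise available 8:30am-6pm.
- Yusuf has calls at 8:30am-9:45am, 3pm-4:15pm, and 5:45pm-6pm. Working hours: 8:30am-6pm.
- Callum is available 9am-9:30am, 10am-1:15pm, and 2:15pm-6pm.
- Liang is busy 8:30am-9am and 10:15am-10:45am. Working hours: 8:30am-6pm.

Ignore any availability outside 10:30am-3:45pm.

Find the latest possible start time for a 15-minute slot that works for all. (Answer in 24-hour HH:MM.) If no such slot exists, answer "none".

Mina free within 08:30–18:00: 10:30–12:30, 13:30–16:30.
Oren free within 08:30–18:00: 08:30–10:45, 11:00–14:00, 14:15–15:30.
Yusuf free within 08:30–18:00: 09:45–15:00, 16:15–17:45.
Liang free within 08:30–18:00: 09:00–10:15, 10:45–18:00.
Mina ∩ Elena: 10:30–10:45, 14:15–14:30, 15:15–16:30.
Mina ∩ Elena ∩ Oren: 10:30–10:45, 14:15–14:30, 15:15–15:30.
Mina ∩ Elena ∩ Oren ∩ Yusuf: 10:30–10:45, 14:15–14:30.
Mina ∩ Elena ∩ Oren ∩ Yusuf ∩ Callum: 10:30–10:45, 14:15–14:30.
Mina ∩ Elena ∩ Oren ∩ Yusuf ∩ Callum ∩ Liang: 14:15–14:30.
Restricted to 10:30–15:45: 14:15–14:30.
Windows ≥ 15 min: 14:15–14:30.
Latest start in the last window 14:15–14:30 is 14:30 − 15 min = 14:15.

14:15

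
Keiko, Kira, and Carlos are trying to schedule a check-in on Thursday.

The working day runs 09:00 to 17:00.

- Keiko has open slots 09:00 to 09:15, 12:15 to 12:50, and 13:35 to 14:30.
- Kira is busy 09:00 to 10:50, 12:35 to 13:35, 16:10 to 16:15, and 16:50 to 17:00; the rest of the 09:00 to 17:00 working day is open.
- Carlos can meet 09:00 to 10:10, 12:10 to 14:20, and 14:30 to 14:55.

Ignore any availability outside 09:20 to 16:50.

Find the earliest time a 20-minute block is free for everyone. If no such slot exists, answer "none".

Kira free within 09:00–17:00: 10:50–12:35, 13:35–16:10, 16:15–16:50.
Keiko ∩ Kira: 12:15–12:35, 13:35–14:30.
Keiko ∩ Kira ∩ Carlos: 12:15–12:35, 13:35–14:20.
Restricted to 09:20–16:50: 12:15–12:35, 13:35–14:20.
Windows ≥ 20 min: 12:15–12:35, 13:35–14:20.
Earliest such window starts at 12:15.

12:15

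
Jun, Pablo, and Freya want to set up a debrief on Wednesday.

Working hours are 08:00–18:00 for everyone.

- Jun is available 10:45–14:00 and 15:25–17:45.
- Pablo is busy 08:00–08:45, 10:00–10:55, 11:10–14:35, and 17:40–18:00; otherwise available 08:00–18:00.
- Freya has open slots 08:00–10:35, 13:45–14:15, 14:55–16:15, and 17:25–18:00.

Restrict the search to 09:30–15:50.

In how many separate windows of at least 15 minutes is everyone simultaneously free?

Pablo free within 08:00–18:00: 08:45–10:00, 10:55–11:10, 14:35–17:40.
Jun ∩ Pablo: 10:55–11:10, 15:25–17:40.
Jun ∩ Pablo ∩ Freya: 15:25–16:15, 17:25–17:40.
Restricted to 09:30–15:50: 15:25–15:50.
Windows ≥ 15 min: 15:25–15:50.
That's 1 window.

1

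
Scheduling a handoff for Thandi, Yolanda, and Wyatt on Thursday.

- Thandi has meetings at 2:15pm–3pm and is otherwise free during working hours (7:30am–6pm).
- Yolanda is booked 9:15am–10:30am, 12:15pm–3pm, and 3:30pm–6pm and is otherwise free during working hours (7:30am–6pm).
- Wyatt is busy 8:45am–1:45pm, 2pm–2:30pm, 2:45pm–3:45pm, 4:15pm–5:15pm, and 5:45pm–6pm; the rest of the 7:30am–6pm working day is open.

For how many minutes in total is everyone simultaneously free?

75 minutes

Thandi free within 07:30–18:00: 07:30–14:15, 15:00–18:00.
Yolanda free within 07:30–18:00: 07:30–09:15, 10:30–12:15, 15:00–15:30.
Wyatt free within 07:30–18:00: 07:30–08:45, 13:45–14:00, 14:30–14:45, 15:45–16:15, 17:15–17:45.
Thandi ∩ Yolanda: 07:30–09:15, 10:30–12:15, 15:00–15:30.
Thandi ∩ Yolanda ∩ Wyatt: 07:30–08:45.
Total common minutes: 75.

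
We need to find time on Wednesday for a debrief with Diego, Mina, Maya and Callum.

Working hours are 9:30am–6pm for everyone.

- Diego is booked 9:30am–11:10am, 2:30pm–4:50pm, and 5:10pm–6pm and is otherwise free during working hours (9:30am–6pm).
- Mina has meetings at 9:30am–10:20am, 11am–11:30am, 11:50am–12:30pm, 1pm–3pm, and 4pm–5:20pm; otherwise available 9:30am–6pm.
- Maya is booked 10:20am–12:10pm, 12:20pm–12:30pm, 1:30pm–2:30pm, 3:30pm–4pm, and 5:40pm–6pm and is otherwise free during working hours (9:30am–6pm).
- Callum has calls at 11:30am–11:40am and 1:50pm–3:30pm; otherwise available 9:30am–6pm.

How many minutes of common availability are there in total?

Diego free within 09:30–18:00: 11:10–14:30, 16:50–17:10.
Mina free within 09:30–18:00: 10:20–11:00, 11:30–11:50, 12:30–13:00, 15:00–16:00, 17:20–18:00.
Maya free within 09:30–18:00: 09:30–10:20, 12:10–12:20, 12:30–13:30, 14:30–15:30, 16:00–17:40.
Callum free within 09:30–18:00: 09:30–11:30, 11:40–13:50, 15:30–18:00.
Diego ∩ Mina: 11:30–11:50, 12:30–13:00.
Diego ∩ Mina ∩ Maya: 12:30–13:00.
Diego ∩ Mina ∩ Maya ∩ Callum: 12:30–13:00.
Total common minutes: 30.

30 minutes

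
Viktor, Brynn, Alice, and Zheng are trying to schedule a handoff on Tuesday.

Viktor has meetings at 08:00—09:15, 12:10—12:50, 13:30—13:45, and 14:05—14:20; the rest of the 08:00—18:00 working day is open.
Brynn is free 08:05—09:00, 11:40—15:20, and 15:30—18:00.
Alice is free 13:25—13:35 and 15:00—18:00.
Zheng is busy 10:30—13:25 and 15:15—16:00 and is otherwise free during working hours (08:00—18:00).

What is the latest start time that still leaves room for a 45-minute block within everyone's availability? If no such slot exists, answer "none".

Viktor free within 08:00–18:00: 09:15–12:10, 12:50–13:30, 13:45–14:05, 14:20–18:00.
Zheng free within 08:00–18:00: 08:00–10:30, 13:25–15:15, 16:00–18:00.
Viktor ∩ Brynn: 11:40–12:10, 12:50–13:30, 13:45–14:05, 14:20–15:20, 15:30–18:00.
Viktor ∩ Brynn ∩ Alice: 13:25–13:30, 15:00–15:20, 15:30–18:00.
Viktor ∩ Brynn ∩ Alice ∩ Zheng: 13:25–13:30, 15:00–15:15, 16:00–18:00.
Windows ≥ 45 min: 16:00–18:00.
Latest start in the last window 16:00–18:00 is 18:00 − 45 min = 17:15.

17:15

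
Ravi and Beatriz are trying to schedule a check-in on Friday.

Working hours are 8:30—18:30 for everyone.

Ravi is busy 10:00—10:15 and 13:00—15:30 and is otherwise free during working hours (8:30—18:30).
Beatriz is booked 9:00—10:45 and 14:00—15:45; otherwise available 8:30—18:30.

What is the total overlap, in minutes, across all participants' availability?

330 minutes

Ravi free within 08:30–18:30: 08:30–10:00, 10:15–13:00, 15:30–18:30.
Beatriz free within 08:30–18:30: 08:30–09:00, 10:45–14:00, 15:45–18:30.
Ravi ∩ Beatriz: 08:30–09:00, 10:45–13:00, 15:45–18:30.
Total common minutes: 30 + 135 + 165 = 330.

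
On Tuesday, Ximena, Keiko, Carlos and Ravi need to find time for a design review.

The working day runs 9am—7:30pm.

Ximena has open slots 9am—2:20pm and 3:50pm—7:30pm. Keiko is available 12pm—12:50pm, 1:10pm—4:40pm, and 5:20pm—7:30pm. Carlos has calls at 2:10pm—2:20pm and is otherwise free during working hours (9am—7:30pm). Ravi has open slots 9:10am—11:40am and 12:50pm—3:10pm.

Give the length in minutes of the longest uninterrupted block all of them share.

Carlos free within 09:00–19:30: 09:00–14:10, 14:20–19:30.
Ximena ∩ Keiko: 12:00–12:50, 13:10–14:20, 15:50–16:40, 17:20–19:30.
Ximena ∩ Keiko ∩ Carlos: 12:00–12:50, 13:10–14:10, 15:50–16:40, 17:20–19:30.
Ximena ∩ Keiko ∩ Carlos ∩ Ravi: 13:10–14:10.
Single common window of 60 minutes.

60 minutes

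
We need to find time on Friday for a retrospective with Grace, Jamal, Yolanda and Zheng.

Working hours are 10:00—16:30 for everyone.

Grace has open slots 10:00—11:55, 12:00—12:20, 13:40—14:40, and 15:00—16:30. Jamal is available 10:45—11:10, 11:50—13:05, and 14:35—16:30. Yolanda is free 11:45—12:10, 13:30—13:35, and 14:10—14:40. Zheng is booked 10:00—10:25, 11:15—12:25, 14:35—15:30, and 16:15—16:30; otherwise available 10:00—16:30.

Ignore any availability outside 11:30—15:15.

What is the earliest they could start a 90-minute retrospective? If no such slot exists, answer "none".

Zheng free within 10:00–16:30: 10:25–11:15, 12:25–14:35, 15:30–16:15.
Grace ∩ Jamal: 10:45–11:10, 11:50–11:55, 12:00–12:20, 14:35–14:40, 15:00–16:30.
Grace ∩ Jamal ∩ Yolanda: 11:50–11:55, 12:00–12:10, 14:35–14:40.
Grace ∩ Jamal ∩ Yolanda ∩ Zheng: (none).
Restricted to 11:30–15:15: (none).
Windows ≥ 90 min: (none).

none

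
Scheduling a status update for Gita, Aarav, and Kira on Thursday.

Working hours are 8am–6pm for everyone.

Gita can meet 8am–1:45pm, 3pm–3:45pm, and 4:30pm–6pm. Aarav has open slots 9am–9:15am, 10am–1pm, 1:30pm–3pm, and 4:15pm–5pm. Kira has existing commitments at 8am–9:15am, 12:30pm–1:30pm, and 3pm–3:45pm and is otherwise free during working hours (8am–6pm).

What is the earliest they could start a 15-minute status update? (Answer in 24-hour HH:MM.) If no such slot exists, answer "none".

10:00

Kira free within 08:00–18:00: 09:15–12:30, 13:30–15:00, 15:45–18:00.
Gita ∩ Aarav: 09:00–09:15, 10:00–13:00, 13:30–13:45, 16:30–17:00.
Gita ∩ Aarav ∩ Kira: 10:00–12:30, 13:30–13:45, 16:30–17:00.
Windows ≥ 15 min: 10:00–12:30, 13:30–13:45, 16:30–17:00.
Earliest such window starts at 10:00.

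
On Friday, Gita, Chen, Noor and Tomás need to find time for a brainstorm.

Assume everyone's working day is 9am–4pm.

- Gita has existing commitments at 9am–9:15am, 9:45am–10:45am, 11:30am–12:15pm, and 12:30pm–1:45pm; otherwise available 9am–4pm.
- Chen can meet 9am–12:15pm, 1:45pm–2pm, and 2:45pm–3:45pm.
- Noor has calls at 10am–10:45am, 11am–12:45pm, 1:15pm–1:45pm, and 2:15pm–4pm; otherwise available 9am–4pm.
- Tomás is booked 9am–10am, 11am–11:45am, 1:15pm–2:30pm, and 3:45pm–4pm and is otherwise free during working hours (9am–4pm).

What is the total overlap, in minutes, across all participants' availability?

15 minutes

Gita free within 09:00–16:00: 09:15–09:45, 10:45–11:30, 12:15–12:30, 13:45–16:00.
Noor free within 09:00–16:00: 09:00–10:00, 10:45–11:00, 12:45–13:15, 13:45–14:15.
Tomás free within 09:00–16:00: 10:00–11:00, 11:45–13:15, 14:30–15:45.
Gita ∩ Chen: 09:15–09:45, 10:45–11:30, 13:45–14:00, 14:45–15:45.
Gita ∩ Chen ∩ Noor: 09:15–09:45, 10:45–11:00, 13:45–14:00.
Gita ∩ Chen ∩ Noor ∩ Tomás: 10:45–11:00.
Total common minutes: 15.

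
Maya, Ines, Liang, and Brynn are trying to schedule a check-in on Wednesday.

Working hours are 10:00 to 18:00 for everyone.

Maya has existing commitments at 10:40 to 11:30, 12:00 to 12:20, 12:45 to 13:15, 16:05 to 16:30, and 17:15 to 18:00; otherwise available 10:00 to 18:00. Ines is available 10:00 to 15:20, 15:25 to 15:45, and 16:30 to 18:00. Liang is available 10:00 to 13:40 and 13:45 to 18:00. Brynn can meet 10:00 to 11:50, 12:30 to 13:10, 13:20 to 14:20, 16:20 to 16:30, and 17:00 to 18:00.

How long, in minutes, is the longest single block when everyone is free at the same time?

Maya free within 10:00–18:00: 10:00–10:40, 11:30–12:00, 12:20–12:45, 13:15–16:05, 16:30–17:15.
Maya ∩ Ines: 10:00–10:40, 11:30–12:00, 12:20–12:45, 13:15–15:20, 15:25–15:45, 16:30–17:15.
Maya ∩ Ines ∩ Liang: 10:00–10:40, 11:30–12:00, 12:20–12:45, 13:15–13:40, 13:45–15:20, 15:25–15:45, 16:30–17:15.
Maya ∩ Ines ∩ Liang ∩ Brynn: 10:00–10:40, 11:30–11:50, 12:30–12:45, 13:20–13:40, 13:45–14:20, 17:00–17:15.
Common window lengths: 40, 20, 15, 20, 35, 15 min; longest is 40.

40 minutes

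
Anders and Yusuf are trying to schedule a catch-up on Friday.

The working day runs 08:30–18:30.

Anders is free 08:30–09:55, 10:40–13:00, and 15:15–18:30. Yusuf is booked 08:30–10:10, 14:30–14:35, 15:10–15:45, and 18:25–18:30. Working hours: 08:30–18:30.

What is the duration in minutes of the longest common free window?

160 minutes

Yusuf free within 08:30–18:30: 10:10–14:30, 14:35–15:10, 15:45–18:25.
Anders ∩ Yusuf: 10:40–13:00, 15:45–18:25.
Common window lengths: 140, 160 min; longest is 160.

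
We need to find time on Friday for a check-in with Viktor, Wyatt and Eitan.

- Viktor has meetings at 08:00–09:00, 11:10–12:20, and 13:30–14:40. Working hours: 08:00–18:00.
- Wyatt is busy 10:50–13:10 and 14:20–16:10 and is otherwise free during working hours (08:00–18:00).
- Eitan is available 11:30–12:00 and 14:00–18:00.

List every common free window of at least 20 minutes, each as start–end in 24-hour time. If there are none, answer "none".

Viktor free within 08:00–18:00: 09:00–11:10, 12:20–13:30, 14:40–18:00.
Wyatt free within 08:00–18:00: 08:00–10:50, 13:10–14:20, 16:10–18:00.
Viktor ∩ Wyatt: 09:00–10:50, 13:10–13:30, 16:10–18:00.
Viktor ∩ Wyatt ∩ Eitan: 16:10–18:00.
Windows ≥ 20 min: 16:10–18:00.

16:10–18:00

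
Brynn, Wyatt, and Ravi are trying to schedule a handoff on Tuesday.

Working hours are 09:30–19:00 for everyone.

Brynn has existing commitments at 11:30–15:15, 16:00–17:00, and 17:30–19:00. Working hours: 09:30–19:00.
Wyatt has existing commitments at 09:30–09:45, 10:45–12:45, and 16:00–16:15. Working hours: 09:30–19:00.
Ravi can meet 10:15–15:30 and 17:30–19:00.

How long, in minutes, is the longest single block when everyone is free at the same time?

Brynn free within 09:30–19:00: 09:30–11:30, 15:15–16:00, 17:00–17:30.
Wyatt free within 09:30–19:00: 09:45–10:45, 12:45–16:00, 16:15–19:00.
Brynn ∩ Wyatt: 09:45–10:45, 15:15–16:00, 17:00–17:30.
Brynn ∩ Wyatt ∩ Ravi: 10:15–10:45, 15:15–15:30.
Common window lengths: 30, 15 min; longest is 30.

30 minutes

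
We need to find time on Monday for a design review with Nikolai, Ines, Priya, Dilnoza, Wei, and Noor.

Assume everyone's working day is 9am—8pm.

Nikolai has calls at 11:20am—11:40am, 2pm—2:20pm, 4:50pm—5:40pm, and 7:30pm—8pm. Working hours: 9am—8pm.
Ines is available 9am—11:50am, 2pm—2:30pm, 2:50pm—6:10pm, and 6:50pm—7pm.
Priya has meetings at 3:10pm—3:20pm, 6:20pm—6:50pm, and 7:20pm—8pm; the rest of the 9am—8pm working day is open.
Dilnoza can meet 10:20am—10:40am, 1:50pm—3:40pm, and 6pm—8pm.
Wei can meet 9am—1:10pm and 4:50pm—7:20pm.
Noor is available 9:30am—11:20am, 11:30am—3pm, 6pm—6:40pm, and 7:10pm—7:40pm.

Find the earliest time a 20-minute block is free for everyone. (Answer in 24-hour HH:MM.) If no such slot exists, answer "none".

Nikolai free within 09:00–20:00: 09:00–11:20, 11:40–14:00, 14:20–16:50, 17:40–19:30.
Priya free within 09:00–20:00: 09:00–15:10, 15:20–18:20, 18:50–19:20.
Nikolai ∩ Ines: 09:00–11:20, 11:40–11:50, 14:20–14:30, 14:50–16:50, 17:40–18:10, 18:50–19:00.
Nikolai ∩ Ines ∩ Priya: 09:00–11:20, 11:40–11:50, 14:20–14:30, 14:50–15:10, 15:20–16:50, 17:40–18:10, 18:50–19:00.
Nikolai ∩ Ines ∩ Priya ∩ Dilnoza: 10:20–10:40, 14:20–14:30, 14:50–15:10, 15:20–15:40, 18:00–18:10, 18:50–19:00.
Nikolai ∩ Ines ∩ Priya ∩ Dilnoza ∩ Wei: 10:20–10:40, 18:00–18:10, 18:50–19:00.
Nikolai ∩ Ines ∩ Priya ∩ Dilnoza ∩ Wei ∩ Noor: 10:20–10:40, 18:00–18:10.
Windows ≥ 20 min: 10:20–10:40.
Earliest such window starts at 10:20.

10:20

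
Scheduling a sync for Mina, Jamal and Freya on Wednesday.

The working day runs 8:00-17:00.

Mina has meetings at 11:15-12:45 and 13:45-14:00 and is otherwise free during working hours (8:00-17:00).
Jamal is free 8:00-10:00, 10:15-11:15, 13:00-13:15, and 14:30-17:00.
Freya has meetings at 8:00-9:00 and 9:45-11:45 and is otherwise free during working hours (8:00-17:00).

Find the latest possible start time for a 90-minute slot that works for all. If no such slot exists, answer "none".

Mina free within 08:00–17:00: 08:00–11:15, 12:45–13:45, 14:00–17:00.
Freya free within 08:00–17:00: 09:00–09:45, 11:45–17:00.
Mina ∩ Jamal: 08:00–10:00, 10:15–11:15, 13:00–13:15, 14:30–17:00.
Mina ∩ Jamal ∩ Freya: 09:00–09:45, 13:00–13:15, 14:30–17:00.
Windows ≥ 90 min: 14:30–17:00.
Latest start in the last window 14:30–17:00 is 17:00 − 90 min = 15:30.

15:30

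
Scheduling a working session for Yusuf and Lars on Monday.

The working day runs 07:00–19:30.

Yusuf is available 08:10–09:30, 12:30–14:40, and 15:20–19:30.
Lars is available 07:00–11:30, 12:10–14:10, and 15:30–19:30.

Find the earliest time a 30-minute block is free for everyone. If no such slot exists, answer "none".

Yusuf ∩ Lars: 08:10–09:30, 12:30–14:10, 15:30–19:30.
Windows ≥ 30 min: 08:10–09:30, 12:30–14:10, 15:30–19:30.
Earliest such window starts at 08:10.

08:10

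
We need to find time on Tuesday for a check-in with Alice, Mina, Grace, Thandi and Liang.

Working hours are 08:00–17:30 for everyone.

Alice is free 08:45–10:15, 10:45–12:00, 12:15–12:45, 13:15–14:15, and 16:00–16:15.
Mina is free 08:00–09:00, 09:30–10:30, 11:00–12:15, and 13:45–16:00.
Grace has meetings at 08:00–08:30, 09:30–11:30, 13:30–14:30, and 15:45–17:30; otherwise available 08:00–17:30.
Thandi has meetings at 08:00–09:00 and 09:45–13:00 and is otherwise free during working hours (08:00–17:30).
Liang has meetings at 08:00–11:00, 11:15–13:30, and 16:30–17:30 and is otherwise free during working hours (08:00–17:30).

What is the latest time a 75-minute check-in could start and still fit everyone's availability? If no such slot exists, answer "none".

Grace free within 08:00–17:30: 08:30–09:30, 11:30–13:30, 14:30–15:45.
Thandi free within 08:00–17:30: 09:00–09:45, 13:00–17:30.
Liang free within 08:00–17:30: 11:00–11:15, 13:30–16:30.
Alice ∩ Mina: 08:45–09:00, 09:30–10:15, 11:00–12:00, 13:45–14:15.
Alice ∩ Mina ∩ Grace: 08:45–09:00, 11:30–12:00.
Alice ∩ Mina ∩ Grace ∩ Thandi: (none).
Alice ∩ Mina ∩ Grace ∩ Thandi ∩ Liang: (none).
Windows ≥ 75 min: (none).

none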